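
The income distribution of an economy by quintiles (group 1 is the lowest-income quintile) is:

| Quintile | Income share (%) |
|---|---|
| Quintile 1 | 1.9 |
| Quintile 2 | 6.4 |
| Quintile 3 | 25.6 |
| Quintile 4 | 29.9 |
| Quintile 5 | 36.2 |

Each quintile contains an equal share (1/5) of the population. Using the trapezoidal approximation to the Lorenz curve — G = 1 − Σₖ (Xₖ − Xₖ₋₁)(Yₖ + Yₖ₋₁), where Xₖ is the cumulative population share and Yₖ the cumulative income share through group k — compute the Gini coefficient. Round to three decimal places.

Cumulative income shares Yₖ: 0.0190, 0.0830, 0.3390, 0.6380, 1.0000
Σ (Xₖ−Xₖ₋₁)(Yₖ+Yₖ₋₁) = (1/5)(0.0190+0.0000) + (1/5)(0.0830+0.0190) + (1/5)(0.3390+0.0830) + (1/5)(0.6380+0.3390) + (1/5)(1.0000+0.6380)
  = 0.0038 + 0.0204 + 0.0844 + 0.1954 + 0.3276 = 0.6316
G = 1 − 0.6316 = 0.3684

0.368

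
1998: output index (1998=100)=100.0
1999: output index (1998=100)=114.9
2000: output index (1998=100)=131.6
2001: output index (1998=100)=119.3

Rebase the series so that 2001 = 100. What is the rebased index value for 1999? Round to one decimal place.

96.3

Rebased(1999) = 114.9 / 119.3 × 100 = 96.3118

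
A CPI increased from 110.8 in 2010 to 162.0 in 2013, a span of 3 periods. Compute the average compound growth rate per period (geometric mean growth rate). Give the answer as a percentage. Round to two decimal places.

Growth factor = (162.0/110.8)^(1/3) = (1.462094)^(1/3) = 1.134989
Growth rate = 1.134989 − 1 = 0.134989 = 13.4989%

13.50%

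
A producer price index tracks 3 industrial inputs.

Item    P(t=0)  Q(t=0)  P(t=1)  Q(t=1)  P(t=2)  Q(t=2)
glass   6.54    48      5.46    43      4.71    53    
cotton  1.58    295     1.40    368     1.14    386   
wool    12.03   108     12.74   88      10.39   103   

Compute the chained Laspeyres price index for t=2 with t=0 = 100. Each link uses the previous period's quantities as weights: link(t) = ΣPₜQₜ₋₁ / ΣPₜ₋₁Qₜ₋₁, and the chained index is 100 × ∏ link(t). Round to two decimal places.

Link t=0→t=1:
ΣP(t=1)Q(t=0) = 5.46×48 + 1.40×295 + 12.74×108 = 262.08 + 413 + 1375.92 = 2051
ΣP(t=0)Q(t=0) = 6.54×48 + 1.58×295 + 12.03×108 = 313.92 + 466.1 + 1299.24 = 2079.26
link = 2051/2079.26 = 0.986409
Link t=1→t=2:
ΣP(t=2)Q(t=1) = 4.71×43 + 1.14×368 + 10.39×88 = 202.53 + 419.52 + 914.32 = 1536.37
ΣP(t=1)Q(t=1) = 5.46×43 + 1.40×368 + 12.74×88 = 234.78 + 515.2 + 1121.12 = 1871.1
link = 1536.37/1871.1 = 0.821105
Chained index = 100 × 0.986409 × 0.821105 = 80.9945

80.99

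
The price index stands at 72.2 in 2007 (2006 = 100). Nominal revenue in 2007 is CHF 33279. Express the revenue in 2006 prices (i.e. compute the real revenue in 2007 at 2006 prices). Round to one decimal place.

Real = Nominal ÷ (Index/100) = 33279 ÷ (72.2/100)
     = 33279 ÷ 0.722 = 46092.7978

46092.8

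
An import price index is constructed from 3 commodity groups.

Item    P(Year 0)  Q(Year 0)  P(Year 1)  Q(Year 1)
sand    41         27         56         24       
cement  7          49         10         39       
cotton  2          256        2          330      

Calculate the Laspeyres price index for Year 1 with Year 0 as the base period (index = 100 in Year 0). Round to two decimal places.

128.13

Laspeyres price index uses base-period quantities as weights.
ΣP(Year 1)·Q(Year 0) = 56×27 + 10×49 + 2×256 = 1512 + 490 + 512 = 2514
ΣP(Year 0)·Q(Year 0) = 41×27 + 7×49 + 2×256 = 1107 + 343 + 512 = 1962
Index = 2514 / 1962 × 100 = 128.1346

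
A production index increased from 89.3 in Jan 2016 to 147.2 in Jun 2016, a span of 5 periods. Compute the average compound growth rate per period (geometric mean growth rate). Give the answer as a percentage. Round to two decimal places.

Growth factor = (147.2/89.3)^(1/5) = (1.648376)^(1/5) = 1.105125
Growth rate = 1.105125 − 1 = 0.105125 = 10.5125%

10.51%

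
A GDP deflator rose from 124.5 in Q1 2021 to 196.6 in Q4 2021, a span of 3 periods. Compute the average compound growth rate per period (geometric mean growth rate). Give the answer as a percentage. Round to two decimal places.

16.45%

Growth factor = (196.6/124.5)^(1/3) = (1.579116)^(1/3) = 1.164496
Growth rate = 1.164496 − 1 = 0.164496 = 16.4496%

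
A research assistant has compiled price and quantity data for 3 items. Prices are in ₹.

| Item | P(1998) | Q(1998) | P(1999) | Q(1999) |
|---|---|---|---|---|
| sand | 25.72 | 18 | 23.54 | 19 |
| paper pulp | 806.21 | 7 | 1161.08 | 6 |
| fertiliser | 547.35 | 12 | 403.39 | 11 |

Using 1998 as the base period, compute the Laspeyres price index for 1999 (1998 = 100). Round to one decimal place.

105.7

Laspeyres price index uses base-period quantities as weights.
ΣP(1999)·Q(1998) = 23.54×18 + 1161.08×7 + 403.39×12 = 423.72 + 8127.56 + 4840.68 = 13391.96
ΣP(1998)·Q(1998) = 25.72×18 + 806.21×7 + 547.35×12 = 462.96 + 5643.47 + 6568.2 = 12674.63
Index = 13391.96 / 12674.63 × 100 = 105.6596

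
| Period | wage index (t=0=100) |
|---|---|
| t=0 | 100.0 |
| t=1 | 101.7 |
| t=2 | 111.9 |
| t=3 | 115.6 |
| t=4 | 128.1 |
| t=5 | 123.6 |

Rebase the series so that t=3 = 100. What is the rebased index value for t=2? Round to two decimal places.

Rebased(t=2) = 111.9 / 115.6 × 100 = 96.7993

96.80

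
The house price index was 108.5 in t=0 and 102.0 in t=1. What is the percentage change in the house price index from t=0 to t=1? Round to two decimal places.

-5.99%

Change = (102.0 − 108.5) / 108.5 × 100
       = -6.5 / 108.5 × 100 = -5.9908%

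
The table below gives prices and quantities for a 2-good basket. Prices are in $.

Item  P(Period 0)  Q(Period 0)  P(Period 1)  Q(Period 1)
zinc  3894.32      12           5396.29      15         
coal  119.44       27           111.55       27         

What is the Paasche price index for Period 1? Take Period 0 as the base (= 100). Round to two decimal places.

Paasche price index uses current-period quantities as weights.
ΣP(Period 1)·Q(Period 1) = 5396.29×15 + 111.55×27 = 80944.35 + 3011.85 = 83956.2
ΣP(Period 0)·Q(Period 1) = 3894.32×15 + 119.44×27 = 58414.8 + 3224.88 = 61639.68
Index = 83956.2 / 61639.68 × 100 = 136.2048

136.20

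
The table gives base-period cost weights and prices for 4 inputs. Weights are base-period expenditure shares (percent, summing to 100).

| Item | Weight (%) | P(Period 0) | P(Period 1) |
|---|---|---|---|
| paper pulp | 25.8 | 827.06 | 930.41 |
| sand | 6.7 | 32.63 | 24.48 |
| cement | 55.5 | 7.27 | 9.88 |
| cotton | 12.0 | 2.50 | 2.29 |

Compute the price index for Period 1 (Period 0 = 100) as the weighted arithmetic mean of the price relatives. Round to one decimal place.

paper pulp: 25.8 × (930.41/827.06) = 25.8 × 1.124961 = 29.0240
sand: 6.7 × (24.48/32.63) = 6.7 × 0.750230 = 5.0265
cement: 55.5 × (9.88/7.27) = 55.5 × 1.359010 = 75.4250
cotton: 12.0 × (2.29/2.50) = 12.0 × 0.916000 = 10.9920
Index = Σ wᵢ·(p₁ᵢ/p₀ᵢ) = 29.0240 + 5.0265 + 75.4250 + 10.9920 = 120.4676

120.5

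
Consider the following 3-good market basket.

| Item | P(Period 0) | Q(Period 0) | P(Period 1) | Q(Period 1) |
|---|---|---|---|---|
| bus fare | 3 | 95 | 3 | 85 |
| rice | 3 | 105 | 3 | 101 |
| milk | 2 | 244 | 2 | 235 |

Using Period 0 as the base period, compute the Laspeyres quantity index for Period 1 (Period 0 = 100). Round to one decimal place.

94.5

Laspeyres quantity index uses base-period prices as weights.
ΣP(Period 0)·Q(Period 1) = 3×85 + 3×101 + 2×235 = 255 + 303 + 470 = 1028
ΣP(Period 0)·Q(Period 0) = 3×95 + 3×105 + 2×244 = 285 + 315 + 488 = 1088
Index = 1028 / 1088 × 100 = 94.4853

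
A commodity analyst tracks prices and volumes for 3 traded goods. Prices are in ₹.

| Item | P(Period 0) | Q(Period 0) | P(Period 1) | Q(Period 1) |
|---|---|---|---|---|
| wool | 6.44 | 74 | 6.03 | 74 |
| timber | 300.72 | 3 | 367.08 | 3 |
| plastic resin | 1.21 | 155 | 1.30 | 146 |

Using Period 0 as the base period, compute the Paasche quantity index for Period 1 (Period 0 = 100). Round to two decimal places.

Paasche quantity index uses current-period prices as weights.
ΣP(Period 1)·Q(Period 1) = 6.03×74 + 367.08×3 + 1.30×146 = 446.22 + 1101.24 + 189.8 = 1737.26
ΣP(Period 1)·Q(Period 0) = 6.03×74 + 367.08×3 + 1.30×155 = 446.22 + 1101.24 + 201.5 = 1748.96
Index = 1737.26 / 1748.96 × 100 = 99.3310

99.33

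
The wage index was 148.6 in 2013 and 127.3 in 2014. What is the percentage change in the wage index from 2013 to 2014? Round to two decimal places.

Change = (127.3 − 148.6) / 148.6 × 100
       = -21.3 / 148.6 × 100 = -14.3338%

-14.33%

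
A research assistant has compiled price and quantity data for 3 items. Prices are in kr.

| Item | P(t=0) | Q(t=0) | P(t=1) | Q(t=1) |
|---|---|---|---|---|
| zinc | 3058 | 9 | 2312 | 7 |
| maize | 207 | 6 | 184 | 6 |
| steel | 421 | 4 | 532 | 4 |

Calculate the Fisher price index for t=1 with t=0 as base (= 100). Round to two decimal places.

79.37

Laspeyres component (base-period weights):
ΣP(t=1)Q(t=0) = 2312×9 + 184×6 + 532×4 = 20808 + 1104 + 2128 = 24040
ΣP(t=0)Q(t=0) = 3058×9 + 207×6 + 421×4 = 27522 + 1242 + 1684 = 30448
L = 24040 / 30448 × 100 = 78.9543
Paasche component (current-period weights):
ΣP(t=1)Q(t=1) = 2312×7 + 184×6 + 532×4 = 16184 + 1104 + 2128 = 19416
ΣP(t=0)Q(t=1) = 3058×7 + 207×6 + 421×4 = 21406 + 1242 + 1684 = 24332
P = 19416 / 24332 × 100 = 79.7962
Fisher = √(L × P) = √(78.9543 × 79.7962) = 79.3741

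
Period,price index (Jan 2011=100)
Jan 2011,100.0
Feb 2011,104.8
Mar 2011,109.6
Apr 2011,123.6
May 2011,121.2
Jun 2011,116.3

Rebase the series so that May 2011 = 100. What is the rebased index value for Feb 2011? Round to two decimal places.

Rebased(Feb 2011) = 104.8 / 121.2 × 100 = 86.4686

86.47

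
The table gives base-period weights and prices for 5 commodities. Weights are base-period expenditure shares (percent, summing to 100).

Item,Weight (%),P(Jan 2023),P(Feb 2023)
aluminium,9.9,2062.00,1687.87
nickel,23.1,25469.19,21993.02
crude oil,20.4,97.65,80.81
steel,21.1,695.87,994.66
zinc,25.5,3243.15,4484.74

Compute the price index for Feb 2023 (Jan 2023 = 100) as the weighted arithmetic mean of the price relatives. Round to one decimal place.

110.4

aluminium: 9.9 × (1687.87/2062.00) = 9.9 × 0.818560 = 8.1037
nickel: 23.1 × (21993.02/25469.19) = 23.1 × 0.863515 = 19.9472
crude oil: 20.4 × (80.81/97.65) = 20.4 × 0.827547 = 16.8820
steel: 21.1 × (994.66/695.87) = 21.1 × 1.429376 = 30.1598
zinc: 25.5 × (4484.74/3243.15) = 25.5 × 1.382835 = 35.2623
Index = Σ wᵢ·(p₁ᵢ/p₀ᵢ) = 8.1037 + 19.9472 + 16.8820 + 30.1598 + 35.2623 = 110.3550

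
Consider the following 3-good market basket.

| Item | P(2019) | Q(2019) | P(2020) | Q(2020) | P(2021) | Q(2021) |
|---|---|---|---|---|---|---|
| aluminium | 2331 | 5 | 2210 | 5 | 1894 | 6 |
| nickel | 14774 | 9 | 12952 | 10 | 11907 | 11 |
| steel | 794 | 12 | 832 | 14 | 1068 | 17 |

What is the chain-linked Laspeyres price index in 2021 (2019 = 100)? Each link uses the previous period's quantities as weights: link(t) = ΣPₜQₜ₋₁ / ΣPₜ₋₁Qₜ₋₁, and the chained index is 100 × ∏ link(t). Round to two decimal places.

Link 2019→2020:
ΣP(2020)Q(2019) = 2210×5 + 12952×9 + 832×12 = 11050 + 116568 + 9984 = 137602
ΣP(2019)Q(2019) = 2331×5 + 14774×9 + 794×12 = 11655 + 132966 + 9528 = 154149
link = 137602/154149 = 0.892656
Link 2020→2021:
ΣP(2021)Q(2020) = 1894×5 + 11907×10 + 1068×14 = 9470 + 119070 + 14952 = 143492
ΣP(2020)Q(2020) = 2210×5 + 12952×10 + 832×14 = 11050 + 129520 + 11648 = 152218
link = 143492/152218 = 0.942674
Chained index = 100 × 0.892656 × 0.942674 = 84.1484

84.15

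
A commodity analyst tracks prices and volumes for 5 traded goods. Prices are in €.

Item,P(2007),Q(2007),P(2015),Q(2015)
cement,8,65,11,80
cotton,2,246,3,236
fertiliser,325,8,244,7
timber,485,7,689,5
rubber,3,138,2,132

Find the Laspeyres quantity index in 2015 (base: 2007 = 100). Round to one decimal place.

83.7

Laspeyres quantity index uses base-period prices as weights.
ΣP(2007)·Q(2015) = 8×80 + 2×236 + 325×7 + 485×5 + 3×132 = 640 + 472 + 2275 + 2425 + 396 = 6208
ΣP(2007)·Q(2007) = 8×65 + 2×246 + 325×8 + 485×7 + 3×138 = 520 + 492 + 2600 + 3395 + 414 = 7421
Index = 6208 / 7421 × 100 = 83.6545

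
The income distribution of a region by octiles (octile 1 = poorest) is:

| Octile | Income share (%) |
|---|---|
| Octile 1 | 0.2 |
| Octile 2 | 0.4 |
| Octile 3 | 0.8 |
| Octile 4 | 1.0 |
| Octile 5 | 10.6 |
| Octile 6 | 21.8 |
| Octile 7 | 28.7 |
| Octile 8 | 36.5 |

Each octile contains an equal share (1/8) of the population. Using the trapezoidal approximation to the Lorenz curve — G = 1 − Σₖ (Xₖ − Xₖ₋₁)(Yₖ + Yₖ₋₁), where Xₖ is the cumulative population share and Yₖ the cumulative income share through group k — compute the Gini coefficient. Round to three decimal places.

0.585

Cumulative income shares Yₖ: 0.0020, 0.0060, 0.0140, 0.0240, 0.1300, 0.3480, 0.6350, 1.0000
Σ (Xₖ−Xₖ₋₁)(Yₖ+Yₖ₋₁) = (1/8)(0.0020+0.0000) + (1/8)(0.0060+0.0020) + (1/8)(0.0140+0.0060) + (1/8)(0.0240+0.0140) + (1/8)(0.1300+0.0240) + (1/8)(0.3480+0.1300) + (1/8)(0.6350+0.3480) + (1/8)(1.0000+0.6350)
  = 0.0003 + 0.0010 + 0.0025 + 0.0047 + 0.0192 + 0.0597 + 0.1229 + 0.2044 = 0.4148
G = 1 − 0.4148 = 0.5853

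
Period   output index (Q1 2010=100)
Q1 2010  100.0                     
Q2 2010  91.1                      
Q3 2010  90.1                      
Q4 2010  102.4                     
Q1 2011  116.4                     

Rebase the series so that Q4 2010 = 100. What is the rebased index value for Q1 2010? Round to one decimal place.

Rebased(Q1 2010) = 100.0 / 102.4 × 100 = 97.6562

97.7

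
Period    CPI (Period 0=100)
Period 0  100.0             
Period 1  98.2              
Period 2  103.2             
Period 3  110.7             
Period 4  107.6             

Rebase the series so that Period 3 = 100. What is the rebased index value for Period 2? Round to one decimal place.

93.2

Rebased(Period 2) = 103.2 / 110.7 × 100 = 93.2249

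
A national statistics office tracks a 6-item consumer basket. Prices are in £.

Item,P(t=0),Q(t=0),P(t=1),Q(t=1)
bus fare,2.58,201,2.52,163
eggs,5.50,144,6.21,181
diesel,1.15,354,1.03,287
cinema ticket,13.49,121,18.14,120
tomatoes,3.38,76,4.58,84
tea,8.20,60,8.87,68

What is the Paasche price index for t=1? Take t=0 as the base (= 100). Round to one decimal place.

Paasche price index uses current-period quantities as weights.
ΣP(t=1)·Q(t=1) = 2.52×163 + 6.21×181 + 1.03×287 + 18.14×120 + 4.58×84 + 8.87×68 = 410.76 + 1124.01 + 295.61 + 2176.8 + 384.72 + 603.16 = 4995.06
ΣP(t=0)·Q(t=1) = 2.58×163 + 5.50×181 + 1.15×287 + 13.49×120 + 3.38×84 + 8.20×68 = 420.54 + 995.5 + 330.05 + 1618.8 + 283.92 + 557.6 = 4206.41
Index = 4995.06 / 4206.41 × 100 = 118.7488

118.7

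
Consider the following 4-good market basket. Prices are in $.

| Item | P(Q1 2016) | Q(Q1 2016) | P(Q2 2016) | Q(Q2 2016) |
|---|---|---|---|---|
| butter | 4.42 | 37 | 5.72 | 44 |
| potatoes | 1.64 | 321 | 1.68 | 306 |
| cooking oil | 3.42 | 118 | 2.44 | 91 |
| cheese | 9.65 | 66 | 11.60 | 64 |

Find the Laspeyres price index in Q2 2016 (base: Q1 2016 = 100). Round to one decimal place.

Laspeyres price index uses base-period quantities as weights.
ΣP(Q2 2016)·Q(Q1 2016) = 5.72×37 + 1.68×321 + 2.44×118 + 11.60×66 = 211.64 + 539.28 + 287.92 + 765.6 = 1804.44
ΣP(Q1 2016)·Q(Q1 2016) = 4.42×37 + 1.64×321 + 3.42×118 + 9.65×66 = 163.54 + 526.44 + 403.56 + 636.9 = 1730.44
Index = 1804.44 / 1730.44 × 100 = 104.2764

104.3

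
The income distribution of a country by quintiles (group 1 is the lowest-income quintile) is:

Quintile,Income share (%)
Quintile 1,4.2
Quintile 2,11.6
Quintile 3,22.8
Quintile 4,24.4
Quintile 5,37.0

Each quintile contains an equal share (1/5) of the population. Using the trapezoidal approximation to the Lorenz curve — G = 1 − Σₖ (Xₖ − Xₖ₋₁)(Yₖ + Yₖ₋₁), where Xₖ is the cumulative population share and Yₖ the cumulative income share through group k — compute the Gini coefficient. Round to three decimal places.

Cumulative income shares Yₖ: 0.0420, 0.1580, 0.3860, 0.6300, 1.0000
Σ (Xₖ−Xₖ₋₁)(Yₖ+Yₖ₋₁) = (1/5)(0.0420+0.0000) + (1/5)(0.1580+0.0420) + (1/5)(0.3860+0.1580) + (1/5)(0.6300+0.3860) + (1/5)(1.0000+0.6300)
  = 0.0084 + 0.0400 + 0.1088 + 0.2032 + 0.3260 = 0.6864
G = 1 − 0.6864 = 0.3136

0.314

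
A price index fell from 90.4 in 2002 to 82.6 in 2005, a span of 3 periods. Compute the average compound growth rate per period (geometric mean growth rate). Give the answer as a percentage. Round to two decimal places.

-2.96%

Growth factor = (82.6/90.4)^(1/3) = (0.913717)^(1/3) = 0.970370
Growth rate = 0.970370 − 1 = -0.029630 = -2.9630%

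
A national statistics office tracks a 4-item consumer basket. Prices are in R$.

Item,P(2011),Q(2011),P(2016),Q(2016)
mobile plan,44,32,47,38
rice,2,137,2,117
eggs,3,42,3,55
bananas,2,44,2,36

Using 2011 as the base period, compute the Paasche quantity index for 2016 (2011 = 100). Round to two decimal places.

113.30

Paasche quantity index uses current-period prices as weights.
ΣP(2016)·Q(2016) = 47×38 + 2×117 + 3×55 + 2×36 = 1786 + 234 + 165 + 72 = 2257
ΣP(2016)·Q(2011) = 47×32 + 2×137 + 3×42 + 2×44 = 1504 + 274 + 126 + 88 = 1992
Index = 2257 / 1992 × 100 = 113.3032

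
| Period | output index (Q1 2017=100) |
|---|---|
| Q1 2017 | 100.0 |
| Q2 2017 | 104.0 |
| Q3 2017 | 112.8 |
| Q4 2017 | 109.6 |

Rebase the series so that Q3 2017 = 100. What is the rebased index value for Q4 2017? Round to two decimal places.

Rebased(Q4 2017) = 109.6 / 112.8 × 100 = 97.1631

97.16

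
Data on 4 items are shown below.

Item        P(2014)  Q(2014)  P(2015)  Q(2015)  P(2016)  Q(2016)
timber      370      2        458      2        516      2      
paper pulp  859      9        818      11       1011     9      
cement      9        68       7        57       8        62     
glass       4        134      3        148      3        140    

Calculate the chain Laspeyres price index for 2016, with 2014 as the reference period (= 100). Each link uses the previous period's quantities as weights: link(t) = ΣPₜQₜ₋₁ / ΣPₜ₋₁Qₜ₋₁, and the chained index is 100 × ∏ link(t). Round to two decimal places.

115.50

Link 2014→2015:
ΣP(2015)Q(2014) = 458×2 + 818×9 + 7×68 + 3×134 = 916 + 7362 + 476 + 402 = 9156
ΣP(2014)Q(2014) = 370×2 + 859×9 + 9×68 + 4×134 = 740 + 7731 + 612 + 536 = 9619
link = 9156/9619 = 0.951866
Link 2015→2016:
ΣP(2016)Q(2015) = 516×2 + 1011×11 + 8×57 + 3×148 = 1032 + 11121 + 456 + 444 = 13053
ΣP(2015)Q(2015) = 458×2 + 818×11 + 7×57 + 3×148 = 916 + 8998 + 399 + 444 = 10757
link = 13053/10757 = 1.213442
Chained index = 100 × 0.951866 × 1.213442 = 115.5035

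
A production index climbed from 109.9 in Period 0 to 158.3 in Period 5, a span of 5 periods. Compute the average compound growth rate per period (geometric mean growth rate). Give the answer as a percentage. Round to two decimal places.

7.57%

Growth factor = (158.3/109.9)^(1/5) = (1.440400)^(1/5) = 1.075714
Growth rate = 1.075714 − 1 = 0.075714 = 7.5714%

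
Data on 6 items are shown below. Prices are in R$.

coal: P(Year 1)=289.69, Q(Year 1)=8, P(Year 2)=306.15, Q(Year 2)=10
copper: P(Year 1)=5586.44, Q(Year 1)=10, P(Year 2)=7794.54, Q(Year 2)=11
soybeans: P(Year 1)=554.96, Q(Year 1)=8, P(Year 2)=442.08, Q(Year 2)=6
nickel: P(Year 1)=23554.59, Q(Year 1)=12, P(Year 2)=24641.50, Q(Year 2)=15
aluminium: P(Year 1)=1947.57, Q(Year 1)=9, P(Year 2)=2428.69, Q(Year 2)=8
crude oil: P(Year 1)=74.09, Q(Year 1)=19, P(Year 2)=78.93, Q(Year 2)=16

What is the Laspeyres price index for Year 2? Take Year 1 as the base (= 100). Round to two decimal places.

Laspeyres price index uses base-period quantities as weights.
ΣP(Year 2)·Q(Year 1) = 306.15×8 + 7794.54×10 + 442.08×8 + 24641.50×12 + 2428.69×9 + 78.93×19 = 2449.2 + 77945.4 + 3536.64 + 295698 + 21858.21 + 1499.67 = 402987.12
ΣP(Year 1)·Q(Year 1) = 289.69×8 + 5586.44×10 + 554.96×8 + 23554.59×12 + 1947.57×9 + 74.09×19 = 2317.52 + 55864.4 + 4439.68 + 282655.08 + 17528.13 + 1407.71 = 364212.52
Index = 402987.12 / 364212.52 × 100 = 110.6461

110.65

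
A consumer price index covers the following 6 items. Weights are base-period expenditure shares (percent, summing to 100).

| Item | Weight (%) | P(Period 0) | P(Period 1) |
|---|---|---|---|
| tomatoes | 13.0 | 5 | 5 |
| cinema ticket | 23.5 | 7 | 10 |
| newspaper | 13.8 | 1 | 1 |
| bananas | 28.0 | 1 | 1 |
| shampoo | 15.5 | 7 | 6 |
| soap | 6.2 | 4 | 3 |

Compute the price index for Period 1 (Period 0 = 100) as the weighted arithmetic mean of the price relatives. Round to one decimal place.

tomatoes: 13.0 × (5/5) = 13.0 × 1.000000 = 13.0000
cinema ticket: 23.5 × (10/7) = 23.5 × 1.428571 = 33.5714
newspaper: 13.8 × (1/1) = 13.8 × 1.000000 = 13.8000
bananas: 28.0 × (1/1) = 28.0 × 1.000000 = 28.0000
shampoo: 15.5 × (6/7) = 15.5 × 0.857143 = 13.2857
soap: 6.2 × (3/4) = 6.2 × 0.750000 = 4.6500
Index = Σ wᵢ·(p₁ᵢ/p₀ᵢ) = 13.0000 + 33.5714 + 13.8000 + 28.0000 + 13.2857 + 4.6500 = 106.3071

106.3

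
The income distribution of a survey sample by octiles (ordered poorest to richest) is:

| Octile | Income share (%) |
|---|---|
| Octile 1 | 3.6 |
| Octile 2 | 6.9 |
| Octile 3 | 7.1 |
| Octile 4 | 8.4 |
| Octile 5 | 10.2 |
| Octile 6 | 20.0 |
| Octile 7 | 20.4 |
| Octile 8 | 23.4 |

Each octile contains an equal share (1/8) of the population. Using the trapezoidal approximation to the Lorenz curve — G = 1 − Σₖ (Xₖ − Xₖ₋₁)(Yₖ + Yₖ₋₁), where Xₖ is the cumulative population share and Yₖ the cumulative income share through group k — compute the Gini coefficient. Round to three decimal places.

0.308

Cumulative income shares Yₖ: 0.0360, 0.1050, 0.1760, 0.2600, 0.3620, 0.5620, 0.7660, 1.0000
Σ (Xₖ−Xₖ₋₁)(Yₖ+Yₖ₋₁) = (1/8)(0.0360+0.0000) + (1/8)(0.1050+0.0360) + (1/8)(0.1760+0.1050) + (1/8)(0.2600+0.1760) + (1/8)(0.3620+0.2600) + (1/8)(0.5620+0.3620) + (1/8)(0.7660+0.5620) + (1/8)(1.0000+0.7660)
  = 0.0045 + 0.0176 + 0.0351 + 0.0545 + 0.0777 + 0.1155 + 0.1660 + 0.2208 = 0.6917
G = 1 − 0.6917 = 0.3083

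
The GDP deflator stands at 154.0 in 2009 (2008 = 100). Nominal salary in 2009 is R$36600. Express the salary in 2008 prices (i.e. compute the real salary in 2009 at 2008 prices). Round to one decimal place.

Real = Nominal ÷ (Index/100) = 36600 ÷ (154.0/100)
     = 36600 ÷ 1.540 = 23766.2338

23766.2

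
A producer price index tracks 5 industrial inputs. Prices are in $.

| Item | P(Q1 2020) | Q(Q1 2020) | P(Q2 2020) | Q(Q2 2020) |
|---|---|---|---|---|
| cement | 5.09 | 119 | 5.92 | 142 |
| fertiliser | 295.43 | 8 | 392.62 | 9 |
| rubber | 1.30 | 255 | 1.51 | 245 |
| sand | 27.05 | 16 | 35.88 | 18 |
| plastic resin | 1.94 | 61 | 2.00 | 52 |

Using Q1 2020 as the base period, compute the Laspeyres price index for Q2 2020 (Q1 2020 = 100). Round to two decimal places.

127.90

Laspeyres price index uses base-period quantities as weights.
ΣP(Q2 2020)·Q(Q1 2020) = 5.92×119 + 392.62×8 + 1.51×255 + 35.88×16 + 2.00×61 = 704.48 + 3140.96 + 385.05 + 574.08 + 122 = 4926.57
ΣP(Q1 2020)·Q(Q1 2020) = 5.09×119 + 295.43×8 + 1.30×255 + 27.05×16 + 1.94×61 = 605.71 + 2363.44 + 331.5 + 432.8 + 118.34 = 3851.79
Index = 4926.57 / 3851.79 × 100 = 127.9034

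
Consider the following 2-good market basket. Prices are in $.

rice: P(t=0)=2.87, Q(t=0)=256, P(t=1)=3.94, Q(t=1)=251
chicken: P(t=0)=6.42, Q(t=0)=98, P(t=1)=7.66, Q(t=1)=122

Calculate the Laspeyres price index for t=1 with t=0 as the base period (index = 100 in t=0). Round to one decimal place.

129.0

Laspeyres price index uses base-period quantities as weights.
ΣP(t=1)·Q(t=0) = 3.94×256 + 7.66×98 = 1008.64 + 750.68 = 1759.32
ΣP(t=0)·Q(t=0) = 2.87×256 + 6.42×98 = 734.72 + 629.16 = 1363.88
Index = 1759.32 / 1363.88 × 100 = 128.9938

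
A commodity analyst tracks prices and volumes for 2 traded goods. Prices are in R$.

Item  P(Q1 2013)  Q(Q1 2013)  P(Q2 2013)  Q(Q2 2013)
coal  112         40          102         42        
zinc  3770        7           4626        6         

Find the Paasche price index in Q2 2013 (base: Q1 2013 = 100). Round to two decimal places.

117.26

Paasche price index uses current-period quantities as weights.
ΣP(Q2 2013)·Q(Q2 2013) = 102×42 + 4626×6 = 4284 + 27756 = 32040
ΣP(Q1 2013)·Q(Q2 2013) = 112×42 + 3770×6 = 4704 + 22620 = 27324
Index = 32040 / 27324 × 100 = 117.2596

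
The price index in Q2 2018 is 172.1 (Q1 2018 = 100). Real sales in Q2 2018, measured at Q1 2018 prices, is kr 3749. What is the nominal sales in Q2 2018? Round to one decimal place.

6452.0

Nominal = Real × (Index/100) = 3749 × (172.1/100)
        = 3749 × 1.721 = 6452.0290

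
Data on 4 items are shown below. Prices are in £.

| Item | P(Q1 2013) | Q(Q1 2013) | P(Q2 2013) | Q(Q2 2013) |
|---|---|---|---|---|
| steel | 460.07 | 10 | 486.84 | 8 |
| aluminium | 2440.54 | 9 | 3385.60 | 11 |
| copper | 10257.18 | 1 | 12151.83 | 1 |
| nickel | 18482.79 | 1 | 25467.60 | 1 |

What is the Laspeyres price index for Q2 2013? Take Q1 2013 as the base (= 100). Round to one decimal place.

131.9

Laspeyres price index uses base-period quantities as weights.
ΣP(Q2 2013)·Q(Q1 2013) = 486.84×10 + 3385.60×9 + 12151.83×1 + 25467.60×1 = 4868.4 + 30470.4 + 12151.83 + 25467.6 = 72958.23
ΣP(Q1 2013)·Q(Q1 2013) = 460.07×10 + 2440.54×9 + 10257.18×1 + 18482.79×1 = 4600.7 + 21964.86 + 10257.18 + 18482.79 = 55305.53
Index = 72958.23 / 55305.53 × 100 = 131.9185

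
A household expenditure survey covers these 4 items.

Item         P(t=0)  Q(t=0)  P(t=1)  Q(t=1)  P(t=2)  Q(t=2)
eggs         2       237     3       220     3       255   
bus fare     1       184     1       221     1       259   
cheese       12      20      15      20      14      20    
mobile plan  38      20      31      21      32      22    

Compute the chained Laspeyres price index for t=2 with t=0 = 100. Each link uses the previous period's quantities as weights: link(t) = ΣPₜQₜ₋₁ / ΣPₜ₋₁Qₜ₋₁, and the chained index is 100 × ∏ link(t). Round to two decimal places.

109.53

Link t=0→t=1:
ΣP(t=1)Q(t=0) = 3×237 + 1×184 + 15×20 + 31×20 = 711 + 184 + 300 + 620 = 1815
ΣP(t=0)Q(t=0) = 2×237 + 1×184 + 12×20 + 38×20 = 474 + 184 + 240 + 760 = 1658
link = 1815/1658 = 1.094692
Link t=1→t=2:
ΣP(t=2)Q(t=1) = 3×220 + 1×221 + 14×20 + 32×21 = 660 + 221 + 280 + 672 = 1833
ΣP(t=1)Q(t=1) = 3×220 + 1×221 + 15×20 + 31×21 = 660 + 221 + 300 + 651 = 1832
link = 1833/1832 = 1.000546
Chained index = 100 × 1.094692 × 1.000546 = 109.5290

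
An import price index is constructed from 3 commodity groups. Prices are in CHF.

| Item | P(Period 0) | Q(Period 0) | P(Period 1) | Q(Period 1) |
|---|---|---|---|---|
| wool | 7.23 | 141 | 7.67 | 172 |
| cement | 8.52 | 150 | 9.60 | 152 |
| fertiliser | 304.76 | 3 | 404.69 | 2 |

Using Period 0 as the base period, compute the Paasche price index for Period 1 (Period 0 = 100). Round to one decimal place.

114.0

Paasche price index uses current-period quantities as weights.
ΣP(Period 1)·Q(Period 1) = 7.67×172 + 9.60×152 + 404.69×2 = 1319.24 + 1459.2 + 809.38 = 3587.82
ΣP(Period 0)·Q(Period 1) = 7.23×172 + 8.52×152 + 304.76×2 = 1243.56 + 1295.04 + 609.52 = 3148.12
Index = 3587.82 / 3148.12 × 100 = 113.9671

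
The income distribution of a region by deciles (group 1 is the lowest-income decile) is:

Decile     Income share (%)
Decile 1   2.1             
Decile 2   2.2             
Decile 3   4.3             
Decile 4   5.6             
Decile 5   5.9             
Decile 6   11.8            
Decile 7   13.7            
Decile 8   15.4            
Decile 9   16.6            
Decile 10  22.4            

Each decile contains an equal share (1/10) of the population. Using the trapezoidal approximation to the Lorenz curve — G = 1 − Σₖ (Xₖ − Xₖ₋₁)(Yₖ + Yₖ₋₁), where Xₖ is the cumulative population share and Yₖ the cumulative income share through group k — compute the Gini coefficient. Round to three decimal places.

0.369

Cumulative income shares Yₖ: 0.0210, 0.0430, 0.0860, 0.1420, 0.2010, 0.3190, 0.4560, 0.6100, 0.7760, 1.0000
Σ (Xₖ−Xₖ₋₁)(Yₖ+Yₖ₋₁) = (1/10)(0.0210+0.0000) + (1/10)(0.0430+0.0210) + (1/10)(0.0860+0.0430) + (1/10)(0.1420+0.0860) + (1/10)(0.2010+0.1420) + (1/10)(0.3190+0.2010) + (1/10)(0.4560+0.3190) + (1/10)(0.6100+0.4560) + (1/10)(0.7760+0.6100) + (1/10)(1.0000+0.7760)
  = 0.0021 + 0.0064 + 0.0129 + 0.0228 + 0.0343 + 0.0520 + 0.0775 + 0.1066 + 0.1386 + 0.1776 = 0.6308
G = 1 − 0.6308 = 0.3692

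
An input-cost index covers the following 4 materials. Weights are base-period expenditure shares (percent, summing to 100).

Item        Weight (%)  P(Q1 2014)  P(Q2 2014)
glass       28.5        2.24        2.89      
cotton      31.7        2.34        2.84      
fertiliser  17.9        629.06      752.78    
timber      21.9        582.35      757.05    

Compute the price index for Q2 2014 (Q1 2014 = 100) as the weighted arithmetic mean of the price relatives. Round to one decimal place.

glass: 28.5 × (2.89/2.24) = 28.5 × 1.290179 = 36.7701
cotton: 31.7 × (2.84/2.34) = 31.7 × 1.213675 = 38.4735
fertiliser: 17.9 × (752.78/629.06) = 17.9 × 1.196674 = 21.4205
timber: 21.9 × (757.05/582.35) = 21.9 × 1.299991 = 28.4698
Index = Σ wᵢ·(p₁ᵢ/p₀ᵢ) = 36.7701 + 38.4735 + 21.4205 + 28.4698 = 125.1339

125.1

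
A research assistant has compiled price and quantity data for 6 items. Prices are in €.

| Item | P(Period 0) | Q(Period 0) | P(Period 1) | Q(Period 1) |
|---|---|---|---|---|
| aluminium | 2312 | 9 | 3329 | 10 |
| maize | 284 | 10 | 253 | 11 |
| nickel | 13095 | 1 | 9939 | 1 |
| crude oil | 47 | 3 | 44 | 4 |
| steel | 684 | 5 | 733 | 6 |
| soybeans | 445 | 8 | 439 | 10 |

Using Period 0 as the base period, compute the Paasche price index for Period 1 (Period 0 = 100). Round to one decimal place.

114.3

Paasche price index uses current-period quantities as weights.
ΣP(Period 1)·Q(Period 1) = 3329×10 + 253×11 + 9939×1 + 44×4 + 733×6 + 439×10 = 33290 + 2783 + 9939 + 176 + 4398 + 4390 = 54976
ΣP(Period 0)·Q(Period 1) = 2312×10 + 284×11 + 13095×1 + 47×4 + 684×6 + 445×10 = 23120 + 3124 + 13095 + 188 + 4104 + 4450 = 48081
Index = 54976 / 48081 × 100 = 114.3404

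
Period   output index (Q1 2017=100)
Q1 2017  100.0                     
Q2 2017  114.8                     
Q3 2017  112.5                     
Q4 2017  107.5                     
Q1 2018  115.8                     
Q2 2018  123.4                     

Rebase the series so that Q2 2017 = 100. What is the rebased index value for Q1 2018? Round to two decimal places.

Rebased(Q1 2018) = 115.8 / 114.8 × 100 = 100.8711

100.87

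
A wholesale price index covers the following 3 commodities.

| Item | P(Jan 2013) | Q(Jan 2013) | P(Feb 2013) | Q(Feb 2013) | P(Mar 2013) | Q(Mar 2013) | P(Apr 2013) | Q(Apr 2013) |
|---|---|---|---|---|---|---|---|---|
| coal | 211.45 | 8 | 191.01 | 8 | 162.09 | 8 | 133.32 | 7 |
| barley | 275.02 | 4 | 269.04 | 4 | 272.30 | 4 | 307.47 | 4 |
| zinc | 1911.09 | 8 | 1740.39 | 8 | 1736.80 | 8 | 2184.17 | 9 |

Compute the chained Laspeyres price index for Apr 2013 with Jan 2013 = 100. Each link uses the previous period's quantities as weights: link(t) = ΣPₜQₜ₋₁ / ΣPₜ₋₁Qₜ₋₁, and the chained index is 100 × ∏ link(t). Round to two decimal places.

109.34

Link Jan 2013→Feb 2013:
ΣP(Feb 2013)Q(Jan 2013) = 191.01×8 + 269.04×4 + 1740.39×8 = 1528.08 + 1076.16 + 13923.12 = 16527.36
ΣP(Jan 2013)Q(Jan 2013) = 211.45×8 + 275.02×4 + 1911.09×8 = 1691.6 + 1100.08 + 15288.72 = 18080.4
link = 16527.36/18080.4 = 0.914104
Link Feb 2013→Mar 2013:
ΣP(Mar 2013)Q(Feb 2013) = 162.09×8 + 272.30×4 + 1736.80×8 = 1296.72 + 1089.2 + 13894.4 = 16280.32
ΣP(Feb 2013)Q(Feb 2013) = 191.01×8 + 269.04×4 + 1740.39×8 = 1528.08 + 1076.16 + 13923.12 = 16527.36
link = 16280.32/16527.36 = 0.985053
Link Mar 2013→Apr 2013:
ΣP(Apr 2013)Q(Mar 2013) = 133.32×8 + 307.47×4 + 2184.17×8 = 1066.56 + 1229.88 + 17473.36 = 19769.8
ΣP(Mar 2013)Q(Mar 2013) = 162.09×8 + 272.30×4 + 1736.80×8 = 1296.72 + 1089.2 + 13894.4 = 16280.32
link = 19769.8/16280.32 = 1.214337
Chained index = 100 × 0.914104 × 0.985053 × 1.214337 = 109.3438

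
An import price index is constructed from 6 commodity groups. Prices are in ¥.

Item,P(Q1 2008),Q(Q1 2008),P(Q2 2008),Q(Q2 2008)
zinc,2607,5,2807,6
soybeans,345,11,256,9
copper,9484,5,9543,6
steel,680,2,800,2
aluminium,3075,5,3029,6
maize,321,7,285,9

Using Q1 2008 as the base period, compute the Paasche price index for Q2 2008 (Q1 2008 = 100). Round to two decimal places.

Paasche price index uses current-period quantities as weights.
ΣP(Q2 2008)·Q(Q2 2008) = 2807×6 + 256×9 + 9543×6 + 800×2 + 3029×6 + 285×9 = 16842 + 2304 + 57258 + 1600 + 18174 + 2565 = 98743
ΣP(Q1 2008)·Q(Q2 2008) = 2607×6 + 345×9 + 9484×6 + 680×2 + 3075×6 + 321×9 = 15642 + 3105 + 56904 + 1360 + 18450 + 2889 = 98350
Index = 98743 / 98350 × 100 = 100.3996

100.40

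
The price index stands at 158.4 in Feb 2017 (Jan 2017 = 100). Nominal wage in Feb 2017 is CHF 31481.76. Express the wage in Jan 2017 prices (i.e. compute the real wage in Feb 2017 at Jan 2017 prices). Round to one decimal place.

Real = Nominal ÷ (Index/100) = 31481.76 ÷ (158.4/100)
     = 31481.76 ÷ 1.584 = 19874.8485

19874.8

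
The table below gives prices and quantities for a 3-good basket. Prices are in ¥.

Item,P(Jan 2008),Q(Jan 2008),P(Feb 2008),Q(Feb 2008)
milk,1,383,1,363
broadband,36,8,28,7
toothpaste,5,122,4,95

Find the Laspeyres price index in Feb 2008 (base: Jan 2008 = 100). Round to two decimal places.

Laspeyres price index uses base-period quantities as weights.
ΣP(Feb 2008)·Q(Jan 2008) = 1×383 + 28×8 + 4×122 = 383 + 224 + 488 = 1095
ΣP(Jan 2008)·Q(Jan 2008) = 1×383 + 36×8 + 5×122 = 383 + 288 + 610 = 1281
Index = 1095 / 1281 × 100 = 85.4801

85.48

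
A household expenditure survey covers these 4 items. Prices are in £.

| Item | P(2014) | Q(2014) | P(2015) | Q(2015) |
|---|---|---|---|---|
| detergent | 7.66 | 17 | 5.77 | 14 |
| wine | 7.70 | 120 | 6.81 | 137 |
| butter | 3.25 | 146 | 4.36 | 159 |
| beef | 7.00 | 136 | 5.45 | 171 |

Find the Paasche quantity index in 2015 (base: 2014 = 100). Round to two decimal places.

115.08

Paasche quantity index uses current-period prices as weights.
ΣP(2015)·Q(2015) = 5.77×14 + 6.81×137 + 4.36×159 + 5.45×171 = 80.78 + 932.97 + 693.24 + 931.95 = 2638.94
ΣP(2015)·Q(2014) = 5.77×17 + 6.81×120 + 4.36×146 + 5.45×136 = 98.09 + 817.2 + 636.56 + 741.2 = 2293.05
Index = 2638.94 / 2293.05 × 100 = 115.0843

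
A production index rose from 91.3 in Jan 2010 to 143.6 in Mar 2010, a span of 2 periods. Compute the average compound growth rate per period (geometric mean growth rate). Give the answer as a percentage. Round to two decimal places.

Growth factor = (143.6/91.3)^(1/2) = (1.572837)^(1/2) = 1.254128
Growth rate = 1.254128 − 1 = 0.254128 = 25.4128%

25.41%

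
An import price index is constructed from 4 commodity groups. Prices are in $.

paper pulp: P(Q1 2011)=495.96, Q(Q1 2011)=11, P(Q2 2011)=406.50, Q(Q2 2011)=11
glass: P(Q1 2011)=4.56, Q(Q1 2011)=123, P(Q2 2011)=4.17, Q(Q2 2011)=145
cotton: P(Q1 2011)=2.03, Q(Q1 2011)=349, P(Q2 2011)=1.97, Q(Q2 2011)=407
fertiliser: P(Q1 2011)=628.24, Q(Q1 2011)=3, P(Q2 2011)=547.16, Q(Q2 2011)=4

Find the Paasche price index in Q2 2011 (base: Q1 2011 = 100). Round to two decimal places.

85.31

Paasche price index uses current-period quantities as weights.
ΣP(Q2 2011)·Q(Q2 2011) = 406.50×11 + 4.17×145 + 1.97×407 + 547.16×4 = 4471.5 + 604.65 + 801.79 + 2188.64 = 8066.58
ΣP(Q1 2011)·Q(Q2 2011) = 495.96×11 + 4.56×145 + 2.03×407 + 628.24×4 = 5455.56 + 661.2 + 826.21 + 2512.96 = 9455.93
Index = 8066.58 / 9455.93 × 100 = 85.3071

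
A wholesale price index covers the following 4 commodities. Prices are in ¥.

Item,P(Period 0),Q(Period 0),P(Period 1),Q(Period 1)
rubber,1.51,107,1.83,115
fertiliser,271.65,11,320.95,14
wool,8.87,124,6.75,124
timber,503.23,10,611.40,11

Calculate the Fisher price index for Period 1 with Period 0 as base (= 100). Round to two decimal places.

115.31

Laspeyres component (base-period weights):
ΣP(Period 1)Q(Period 0) = 1.83×107 + 320.95×11 + 6.75×124 + 611.40×10 = 195.81 + 3530.45 + 837 + 6114 = 10677.26
ΣP(Period 0)Q(Period 0) = 1.51×107 + 271.65×11 + 8.87×124 + 503.23×10 = 161.57 + 2988.15 + 1099.88 + 5032.3 = 9281.9
L = 10677.26 / 9281.9 × 100 = 115.0331
Paasche component (current-period weights):
ΣP(Period 1)Q(Period 1) = 1.83×115 + 320.95×14 + 6.75×124 + 611.40×11 = 210.45 + 4493.3 + 837 + 6725.4 = 12266.15
ΣP(Period 0)Q(Period 1) = 1.51×115 + 271.65×14 + 8.87×124 + 503.23×11 = 173.65 + 3803.1 + 1099.88 + 5535.53 = 10612.16
P = 12266.15 / 10612.16 × 100 = 115.5858
Fisher = √(L × P) = √(115.0331 × 115.5858) = 115.3091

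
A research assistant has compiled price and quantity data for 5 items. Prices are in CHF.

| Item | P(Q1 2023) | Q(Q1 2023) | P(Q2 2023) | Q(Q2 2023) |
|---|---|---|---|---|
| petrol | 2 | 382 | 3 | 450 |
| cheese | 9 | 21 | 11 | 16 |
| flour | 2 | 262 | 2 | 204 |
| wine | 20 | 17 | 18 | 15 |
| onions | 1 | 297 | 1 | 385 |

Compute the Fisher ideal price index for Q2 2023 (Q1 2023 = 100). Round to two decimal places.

119.79

Laspeyres component (base-period weights):
ΣP(Q2 2023)Q(Q1 2023) = 3×382 + 11×21 + 2×262 + 18×17 + 1×297 = 1146 + 231 + 524 + 306 + 297 = 2504
ΣP(Q1 2023)Q(Q1 2023) = 2×382 + 9×21 + 2×262 + 20×17 + 1×297 = 764 + 189 + 524 + 340 + 297 = 2114
L = 2504 / 2114 × 100 = 118.4484
Paasche component (current-period weights):
ΣP(Q2 2023)Q(Q2 2023) = 3×450 + 11×16 + 2×204 + 18×15 + 1×385 = 1350 + 176 + 408 + 270 + 385 = 2589
ΣP(Q1 2023)Q(Q2 2023) = 2×450 + 9×16 + 2×204 + 20×15 + 1×385 = 900 + 144 + 408 + 300 + 385 = 2137
P = 2589 / 2137 × 100 = 121.1511
Fisher = √(L × P) = √(118.4484 × 121.1511) = 119.7922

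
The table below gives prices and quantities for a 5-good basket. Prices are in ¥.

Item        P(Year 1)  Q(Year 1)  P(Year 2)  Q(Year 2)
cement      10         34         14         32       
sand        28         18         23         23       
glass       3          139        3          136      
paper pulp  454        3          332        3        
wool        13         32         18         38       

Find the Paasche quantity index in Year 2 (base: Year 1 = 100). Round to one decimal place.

Paasche quantity index uses current-period prices as weights.
ΣP(Year 2)·Q(Year 2) = 14×32 + 23×23 + 3×136 + 332×3 + 18×38 = 448 + 529 + 408 + 996 + 684 = 3065
ΣP(Year 2)·Q(Year 1) = 14×34 + 23×18 + 3×139 + 332×3 + 18×32 = 476 + 414 + 417 + 996 + 576 = 2879
Index = 3065 / 2879 × 100 = 106.4606

106.5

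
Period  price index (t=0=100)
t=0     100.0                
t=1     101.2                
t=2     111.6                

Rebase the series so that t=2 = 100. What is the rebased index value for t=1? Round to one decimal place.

90.7

Rebased(t=1) = 101.2 / 111.6 × 100 = 90.6810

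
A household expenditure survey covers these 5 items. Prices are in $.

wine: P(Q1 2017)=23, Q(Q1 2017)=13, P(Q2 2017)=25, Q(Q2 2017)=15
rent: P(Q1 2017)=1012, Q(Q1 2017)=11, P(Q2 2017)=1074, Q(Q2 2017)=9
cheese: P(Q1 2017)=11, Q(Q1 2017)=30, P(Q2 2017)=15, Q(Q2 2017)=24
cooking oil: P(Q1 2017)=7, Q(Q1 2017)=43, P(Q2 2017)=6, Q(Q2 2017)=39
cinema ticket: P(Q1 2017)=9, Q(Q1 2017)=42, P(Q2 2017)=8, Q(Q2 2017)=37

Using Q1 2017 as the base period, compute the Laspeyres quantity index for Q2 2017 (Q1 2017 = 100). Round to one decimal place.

83.0

Laspeyres quantity index uses base-period prices as weights.
ΣP(Q1 2017)·Q(Q2 2017) = 23×15 + 1012×9 + 11×24 + 7×39 + 9×37 = 345 + 9108 + 264 + 273 + 333 = 10323
ΣP(Q1 2017)·Q(Q1 2017) = 23×13 + 1012×11 + 11×30 + 7×43 + 9×42 = 299 + 11132 + 330 + 301 + 378 = 12440
Index = 10323 / 12440 × 100 = 82.9823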